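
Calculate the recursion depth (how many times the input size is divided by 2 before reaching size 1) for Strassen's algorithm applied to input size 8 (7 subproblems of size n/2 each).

For divide and conquer with division factor 2:

Problem sizes at each level:
Level 0: 8
Level 1: 4
Level 2: 2
Level 3: 1

The root is level 0 and the size-1 base case is level 3 (the tree spans levels 0 through 3, i.e. 4 levels counting the root), so the depth is the number of divisions: log_2(8) = 3

The recursion tree depth is log_2(8) = 3. At each level, the problem size is divided by 2, so it takes 3 divisions to reduce to a base case of size 1. The algorithm makes 7 recursive calls at each level.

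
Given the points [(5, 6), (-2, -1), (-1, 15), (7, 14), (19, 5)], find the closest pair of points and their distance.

Computing all pairwise distances among 5 points:

d((5, 6), (-2, -1)) = 9.8995
d((5, 6), (-1, 15)) = 10.8167
d((5, 6), (7, 14)) = 8.2462
d((5, 6), (19, 5)) = 14.0357
d((-2, -1), (-1, 15)) = 16.0312
d((-2, -1), (7, 14)) = 17.4929
d((-2, -1), (19, 5)) = 21.8403
d((-1, 15), (7, 14)) = 8.0623 <-- minimum
d((-1, 15), (19, 5)) = 22.3607
d((7, 14), (19, 5)) = 15.0

Closest pair: (-1, 15) and (7, 14) with distance 8.0623

The closest pair is (-1, 15) and (7, 14) with Euclidean distance 8.0623. For 5 points, brute-force pairwise comparison is shown above. For large n, the divide-and-conquer algorithm (sort by x, recurse on halves, check the dividing strip) achieves O(n log n).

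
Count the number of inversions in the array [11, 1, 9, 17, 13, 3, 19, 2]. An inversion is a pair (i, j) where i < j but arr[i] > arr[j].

Finding inversions in [11, 1, 9, 17, 13, 3, 19, 2]:

(0, 1): arr[0]=11 > arr[1]=1
(0, 2): arr[0]=11 > arr[2]=9
(0, 5): arr[0]=11 > arr[5]=3
(0, 7): arr[0]=11 > arr[7]=2
(2, 5): arr[2]=9 > arr[5]=3
(2, 7): arr[2]=9 > arr[7]=2
(3, 4): arr[3]=17 > arr[4]=13
(3, 5): arr[3]=17 > arr[5]=3
(3, 7): arr[3]=17 > arr[7]=2
(4, 5): arr[4]=13 > arr[5]=3
(4, 7): arr[4]=13 > arr[7]=2
(5, 7): arr[5]=3 > arr[7]=2
(6, 7): arr[6]=19 > arr[7]=2

Total inversions: 13

The array has 13 inversion(s): (0,1), (0,2), (0,5), (0,7), (2,5), (2,7), (3,4), (3,5), (3,7), (4,5), (4,7), (5,7), (6,7). Each pair (i,j) satisfies i < j and arr[i] > arr[j].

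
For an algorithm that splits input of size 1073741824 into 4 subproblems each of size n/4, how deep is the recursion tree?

For divide and conquer with division factor 4:

Problem sizes at each level:
Level 0: 1073741824
Level 1: 268435456
Level 2: 67108864
Level 3: 16777216
Level 4: 4194304
Level 5: 1048576
Level 6: 262144
Level 7: 65536
Level 8: 16384
Level 9: 4096
Level 10: 1024
Level 11: 256
Level 12: 64
Level 13: 16
Level 14: 4
Level 15: 1

The root is level 0 and the size-1 base case is level 15 (the tree spans levels 0 through 15, i.e. 16 levels counting the root), so the depth is the number of divisions: log_4(1073741824) = 15

The recursion tree depth is log_4(1073741824) = 15. At each level, the problem size is divided by 4, so it takes 15 divisions to reduce to a base case of size 1. The algorithm makes 4 recursive calls at each level.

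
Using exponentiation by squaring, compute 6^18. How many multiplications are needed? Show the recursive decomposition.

Computing 6^18 by squaring (build up from 6^1; each line after the first costs one multiplication):

6^1 = 6
6^2 = (6^1)^2 = 6^2 = 36
6^4 = (6^2)^2 = 36^2 = 1296
6^8 = (6^4)^2 = 1296^2 = 1679616
6^9 = 6 * 6^8 = 6 * 1679616 = 10077696
6^18 = (6^9)^2 = 10077696^2 = 101559956668416

Result: 101559956668416
Multiplications needed: 5 (5 lines after 6^1)

6^18 = 101559956668416. Using exponentiation by squaring, this requires 5 multiplications. The key idea: if the exponent is even, square the half-power; if odd, multiply by the base once.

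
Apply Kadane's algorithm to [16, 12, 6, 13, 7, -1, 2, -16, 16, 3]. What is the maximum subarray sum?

Using Kadane's algorithm on [16, 12, 6, 13, 7, -1, 2, -16, 16, 3]:

Scanning through the array:
Position 1 (value 12): max_ending_here = 28, max_so_far = 28
Position 2 (value 6): max_ending_here = 34, max_so_far = 34
Position 3 (value 13): max_ending_here = 47, max_so_far = 47
Position 4 (value 7): max_ending_here = 54, max_so_far = 54
Position 5 (value -1): max_ending_here = 53, max_so_far = 54
Position 6 (value 2): max_ending_here = 55, max_so_far = 55
Position 7 (value -16): max_ending_here = 39, max_so_far = 55
Position 8 (value 16): max_ending_here = 55, max_so_far = 55
Position 9 (value 3): max_ending_here = 58, max_so_far = 58

Maximum subarray: [16, 12, 6, 13, 7, -1, 2, -16, 16, 3]
Maximum sum: 58

The maximum subarray is [16, 12, 6, 13, 7, -1, 2, -16, 16, 3] with sum 58. This subarray runs from index 0 to index 9.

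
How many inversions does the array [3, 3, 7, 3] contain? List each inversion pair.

Finding inversions in [3, 3, 7, 3]:

(2, 3): arr[2]=7 > arr[3]=3

Total inversions: 1

The array has 1 inversion(s): (2,3). Each pair (i,j) satisfies i < j and arr[i] > arr[j].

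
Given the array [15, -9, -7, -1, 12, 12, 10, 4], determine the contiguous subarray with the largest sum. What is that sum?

Using Kadane's algorithm on [15, -9, -7, -1, 12, 12, 10, 4]:

Scanning through the array:
Position 1 (value -9): max_ending_here = 6, max_so_far = 15
Position 2 (value -7): max_ending_here = -1, max_so_far = 15
Position 3 (value -1): max_ending_here = -1, max_so_far = 15
Position 4 (value 12): max_ending_here = 12, max_so_far = 15
Position 5 (value 12): max_ending_here = 24, max_so_far = 24
Position 6 (value 10): max_ending_here = 34, max_so_far = 34
Position 7 (value 4): max_ending_here = 38, max_so_far = 38

Maximum subarray: [12, 12, 10, 4]
Maximum sum: 38

The maximum subarray is [12, 12, 10, 4] with sum 38. This subarray runs from index 4 to index 7.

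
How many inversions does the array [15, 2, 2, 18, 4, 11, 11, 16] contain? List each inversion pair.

Finding inversions in [15, 2, 2, 18, 4, 11, 11, 16]:

(0, 1): arr[0]=15 > arr[1]=2
(0, 2): arr[0]=15 > arr[2]=2
(0, 4): arr[0]=15 > arr[4]=4
(0, 5): arr[0]=15 > arr[5]=11
(0, 6): arr[0]=15 > arr[6]=11
(3, 4): arr[3]=18 > arr[4]=4
(3, 5): arr[3]=18 > arr[5]=11
(3, 6): arr[3]=18 > arr[6]=11
(3, 7): arr[3]=18 > arr[7]=16

Total inversions: 9

The array has 9 inversion(s): (0,1), (0,2), (0,4), (0,5), (0,6), (3,4), (3,5), (3,6), (3,7). Each pair (i,j) satisfies i < j and arr[i] > arr[j].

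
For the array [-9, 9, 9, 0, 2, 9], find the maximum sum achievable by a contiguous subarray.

Using Kadane's algorithm on [-9, 9, 9, 0, 2, 9]:

Scanning through the array:
Position 1 (value 9): max_ending_here = 9, max_so_far = 9
Position 2 (value 9): max_ending_here = 18, max_so_far = 18
Position 3 (value 0): max_ending_here = 18, max_so_far = 18
Position 4 (value 2): max_ending_here = 20, max_so_far = 20
Position 5 (value 9): max_ending_here = 29, max_so_far = 29

Maximum subarray: [9, 9, 0, 2, 9]
Maximum sum: 29

The maximum subarray is [9, 9, 0, 2, 9] with sum 29. This subarray runs from index 1 to index 5.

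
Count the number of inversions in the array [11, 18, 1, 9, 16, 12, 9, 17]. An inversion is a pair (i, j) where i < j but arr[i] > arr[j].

Finding inversions in [11, 18, 1, 9, 16, 12, 9, 17]:

(0, 2): arr[0]=11 > arr[2]=1
(0, 3): arr[0]=11 > arr[3]=9
(0, 6): arr[0]=11 > arr[6]=9
(1, 2): arr[1]=18 > arr[2]=1
(1, 3): arr[1]=18 > arr[3]=9
(1, 4): arr[1]=18 > arr[4]=16
(1, 5): arr[1]=18 > arr[5]=12
(1, 6): arr[1]=18 > arr[6]=9
(1, 7): arr[1]=18 > arr[7]=17
(4, 5): arr[4]=16 > arr[5]=12
(4, 6): arr[4]=16 > arr[6]=9
(5, 6): arr[5]=12 > arr[6]=9

Total inversions: 12

The array has 12 inversion(s): (0,2), (0,3), (0,6), (1,2), (1,3), (1,4), (1,5), (1,6), (1,7), (4,5), (4,6), (5,6). Each pair (i,j) satisfies i < j and arr[i] > arr[j].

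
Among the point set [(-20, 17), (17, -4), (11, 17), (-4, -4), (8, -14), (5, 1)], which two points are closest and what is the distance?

Computing all pairwise distances among 6 points:

d((-20, 17), (17, -4)) = 42.5441
d((-20, 17), (11, 17)) = 31.0
d((-20, 17), (-4, -4)) = 26.4008
d((-20, 17), (8, -14)) = 41.7732
d((-20, 17), (5, 1)) = 29.6816
d((17, -4), (11, 17)) = 21.8403
d((17, -4), (-4, -4)) = 21.0
d((17, -4), (8, -14)) = 13.4536
d((17, -4), (5, 1)) = 13.0
d((11, 17), (-4, -4)) = 25.807
d((11, 17), (8, -14)) = 31.1448
d((11, 17), (5, 1)) = 17.088
d((-4, -4), (8, -14)) = 15.6205
d((-4, -4), (5, 1)) = 10.2956 <-- minimum
d((8, -14), (5, 1)) = 15.2971

Closest pair: (-4, -4) and (5, 1) with distance 10.2956

The closest pair is (-4, -4) and (5, 1) with Euclidean distance 10.2956. For 6 points, brute-force pairwise comparison is shown above. For large n, the divide-and-conquer algorithm (sort by x, recurse on halves, check the dividing strip) achieves O(n log n).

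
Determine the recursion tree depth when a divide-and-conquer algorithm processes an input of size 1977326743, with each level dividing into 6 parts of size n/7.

For divide and conquer with division factor 7:

Problem sizes at each level:
Level 0: 1977326743
Level 1: 282475249
Level 2: 40353607
Level 3: 5764801
Level 4: 823543
Level 5: 117649
Level 6: 16807
Level 7: 2401
Level 8: 343
Level 9: 49
Level 10: 7
Level 11: 1

The root is level 0 and the size-1 base case is level 11 (the tree spans levels 0 through 11, i.e. 12 levels counting the root), so the depth is the number of divisions: log_7(1977326743) = 11

The recursion tree depth is log_7(1977326743) = 11. At each level, the problem size is divided by 7, so it takes 11 divisions to reduce to a base case of size 1. The algorithm makes 6 recursive calls at each level.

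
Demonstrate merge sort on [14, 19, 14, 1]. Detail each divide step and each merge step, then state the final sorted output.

Merge sort trace:

Split: [14, 19, 14, 1] -> [14, 19] and [14, 1]
  Split: [14, 19] -> [14] and [19]
  Merge: [14] + [19] -> [14, 19]
  Split: [14, 1] -> [14] and [1]
  Merge: [14] + [1] -> [1, 14]
Merge: [14, 19] + [1, 14] -> [1, 14, 14, 19]

Final sorted array: [1, 14, 14, 19]

The merge sort proceeds by recursively splitting the array and merging sorted halves.
After all merges, the sorted array is [1, 14, 14, 19].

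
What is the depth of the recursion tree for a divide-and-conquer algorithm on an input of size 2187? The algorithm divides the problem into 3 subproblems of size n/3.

For divide and conquer with division factor 3:

Problem sizes at each level:
Level 0: 2187
Level 1: 729
Level 2: 243
Level 3: 81
Level 4: 27
Level 5: 9
Level 6: 3
Level 7: 1

The root is level 0 and the size-1 base case is level 7 (the tree spans levels 0 through 7, i.e. 8 levels counting the root), so the depth is the number of divisions: log_3(2187) = 7

The recursion tree depth is log_3(2187) = 7. At each level, the problem size is divided by 3, so it takes 7 divisions to reduce to a base case of size 1. The algorithm makes 3 recursive calls at each level.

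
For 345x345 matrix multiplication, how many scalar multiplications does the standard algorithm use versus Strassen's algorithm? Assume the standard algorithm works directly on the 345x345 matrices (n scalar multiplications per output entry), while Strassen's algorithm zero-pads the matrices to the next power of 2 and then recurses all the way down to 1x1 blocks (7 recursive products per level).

Matrix multiplication for 345x345 matrices:

Strassen's algorithm requires power-of-2 dimensions. Pad 345x345 to 512x512 (next power of 2).

Standard algorithm: 345^3 = 41063625 multiplications
Strassen's algorithm: 7^(log2(512)) = 7^9 = 40353607 multiplications
Savings: 41063625 - 40353607 = 710018 multiplications

Standard: 41063625 multiplications (345^3). Strassen: 40353607 multiplications (7^9, after padding to 512x512). Strassen reduces 8 recursive multiplications to 7 at each level.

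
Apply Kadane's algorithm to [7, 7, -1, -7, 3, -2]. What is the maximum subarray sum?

Using Kadane's algorithm on [7, 7, -1, -7, 3, -2]:

Scanning through the array:
Position 1 (value 7): max_ending_here = 14, max_so_far = 14
Position 2 (value -1): max_ending_here = 13, max_so_far = 14
Position 3 (value -7): max_ending_here = 6, max_so_far = 14
Position 4 (value 3): max_ending_here = 9, max_so_far = 14
Position 5 (value -2): max_ending_here = 7, max_so_far = 14

Maximum subarray: [7, 7]
Maximum sum: 14

The maximum subarray is [7, 7] with sum 14. This subarray runs from index 0 to index 1.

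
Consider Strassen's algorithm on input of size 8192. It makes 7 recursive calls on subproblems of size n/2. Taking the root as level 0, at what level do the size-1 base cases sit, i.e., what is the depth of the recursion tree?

For divide and conquer with division factor 2:

Problem sizes at each level:
Level 0: 8192
Level 1: 4096
Level 2: 2048
Level 3: 1024
Level 4: 512
Level 5: 256
Level 6: 128
Level 7: 64
Level 8: 32
Level 9: 16
Level 10: 8
Level 11: 4
Level 12: 2
Level 13: 1

The root is level 0 and the size-1 base case is level 13 (the tree spans levels 0 through 13, i.e. 14 levels counting the root), so the depth is the number of divisions: log_2(8192) = 13

The recursion tree depth is log_2(8192) = 13. At each level, the problem size is divided by 2, so it takes 13 divisions to reduce to a base case of size 1. The algorithm makes 7 recursive calls at each level.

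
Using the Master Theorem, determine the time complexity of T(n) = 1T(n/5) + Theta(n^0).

Master Theorem for T(n) = 1T(n/5) + O(n^0):

a = 1, b = 5, c = 0
log_b(a) = log_5(1) = 0.0000

Case 2: c = 0 = log_5(1) = 0.0000
T(n) = O(n^0 log n) = O(log n)

For T(n) = 1T(n/5) + O(n^0): log_5(1) = 0.0000. This is Case 2 of the Master Theorem (c = log_b(a), equal work at all levels), giving O(log n).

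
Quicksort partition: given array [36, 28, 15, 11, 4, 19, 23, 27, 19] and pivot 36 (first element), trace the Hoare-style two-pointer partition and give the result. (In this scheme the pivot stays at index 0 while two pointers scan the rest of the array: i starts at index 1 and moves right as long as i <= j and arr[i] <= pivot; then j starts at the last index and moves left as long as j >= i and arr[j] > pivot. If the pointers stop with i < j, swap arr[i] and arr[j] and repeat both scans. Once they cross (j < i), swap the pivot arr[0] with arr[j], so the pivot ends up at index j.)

Hoare-style two-pointer partition with pivot = 36:

Initial array: [36, 28, 15, 11, 4, 19, 23, 27, 19]

Pointers start at i = 1, j = 8.
i ends at 9, j ends at 8: the pointers have crossed (j < i), so scanning stops.

Swap pivot arr[0] with arr[8] to place pivot at position 8: [19, 28, 15, 11, 4, 19, 23, 27, 36]
Pivot position: 8

After partitioning with pivot 36, the array becomes [19, 28, 15, 11, 4, 19, 23, 27, 36]. The pivot is placed at index 8. All elements to the left of the pivot are <= 36, and all elements to the right are > 36.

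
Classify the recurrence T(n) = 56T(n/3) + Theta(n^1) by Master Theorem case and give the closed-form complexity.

Master Theorem for T(n) = 56T(n/3) + O(n^1):

a = 56, b = 3, c = 1
log_b(a) = log_3(56) = 3.6640

Case 1: c = 1 < log_3(56) = 3.6640
T(n) = O(n^(log_3 56))

For T(n) = 56T(n/3) + O(n^1): log_3(56) = 3.6640. This is Case 1 of the Master Theorem (c < log_b(a), work dominated by leaves), giving O(n^(log_3 56)).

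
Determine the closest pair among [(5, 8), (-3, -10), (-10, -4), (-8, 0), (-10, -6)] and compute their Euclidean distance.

Computing all pairwise distances among 5 points:

d((5, 8), (-3, -10)) = 19.6977
d((5, 8), (-10, -4)) = 19.2094
d((5, 8), (-8, 0)) = 15.2643
d((5, 8), (-10, -6)) = 20.5183
d((-3, -10), (-10, -4)) = 9.2195
d((-3, -10), (-8, 0)) = 11.1803
d((-3, -10), (-10, -6)) = 8.0623
d((-10, -4), (-8, 0)) = 4.4721
d((-10, -4), (-10, -6)) = 2.0 <-- minimum
d((-8, 0), (-10, -6)) = 6.3246

Closest pair: (-10, -4) and (-10, -6) with distance 2.0

The closest pair is (-10, -4) and (-10, -6) with Euclidean distance 2.0. For 5 points, brute-force pairwise comparison is shown above. For large n, the divide-and-conquer algorithm (sort by x, recurse on halves, check the dividing strip) achieves O(n log n).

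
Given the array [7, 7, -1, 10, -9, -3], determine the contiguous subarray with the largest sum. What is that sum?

Using Kadane's algorithm on [7, 7, -1, 10, -9, -3]:

Scanning through the array:
Position 1 (value 7): max_ending_here = 14, max_so_far = 14
Position 2 (value -1): max_ending_here = 13, max_so_far = 14
Position 3 (value 10): max_ending_here = 23, max_so_far = 23
Position 4 (value -9): max_ending_here = 14, max_so_far = 23
Position 5 (value -3): max_ending_here = 11, max_so_far = 23

Maximum subarray: [7, 7, -1, 10]
Maximum sum: 23

The maximum subarray is [7, 7, -1, 10] with sum 23. This subarray runs from index 0 to index 3.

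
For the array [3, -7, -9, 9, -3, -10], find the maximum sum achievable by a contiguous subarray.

Using Kadane's algorithm on [3, -7, -9, 9, -3, -10]:

Scanning through the array:
Position 1 (value -7): max_ending_here = -4, max_so_far = 3
Position 2 (value -9): max_ending_here = -9, max_so_far = 3
Position 3 (value 9): max_ending_here = 9, max_so_far = 9
Position 4 (value -3): max_ending_here = 6, max_so_far = 9
Position 5 (value -10): max_ending_here = -4, max_so_far = 9

Maximum subarray: [9]
Maximum sum: 9

The maximum subarray is [9] with sum 9. This subarray runs from index 3 to index 3.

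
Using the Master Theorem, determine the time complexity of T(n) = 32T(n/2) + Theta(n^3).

Master Theorem for T(n) = 32T(n/2) + O(n^3):

a = 32, b = 2, c = 3
log_b(a) = log_2(32) = 5.0000

Case 1: c = 3 < log_2(32) = 5.0000
T(n) = O(n^(log_2 32)) = O(n^5)

For T(n) = 32T(n/2) + O(n^3): log_2(32) = 5.0000. This is Case 1 of the Master Theorem (c < log_b(a), work dominated by leaves), giving O(n^5).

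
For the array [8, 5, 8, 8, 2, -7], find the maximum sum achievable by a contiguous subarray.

Using Kadane's algorithm on [8, 5, 8, 8, 2, -7]:

Scanning through the array:
Position 1 (value 5): max_ending_here = 13, max_so_far = 13
Position 2 (value 8): max_ending_here = 21, max_so_far = 21
Position 3 (value 8): max_ending_here = 29, max_so_far = 29
Position 4 (value 2): max_ending_here = 31, max_so_far = 31
Position 5 (value -7): max_ending_here = 24, max_so_far = 31

Maximum subarray: [8, 5, 8, 8, 2]
Maximum sum: 31

The maximum subarray is [8, 5, 8, 8, 2] with sum 31. This subarray runs from index 0 to index 4.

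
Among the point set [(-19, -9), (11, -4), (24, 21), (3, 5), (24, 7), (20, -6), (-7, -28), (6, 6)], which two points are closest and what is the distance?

Computing all pairwise distances among 8 points:

d((-19, -9), (11, -4)) = 30.4138
d((-19, -9), (24, 21)) = 52.4309
d((-19, -9), (3, 5)) = 26.0768
d((-19, -9), (24, 7)) = 45.8803
d((-19, -9), (20, -6)) = 39.1152
d((-19, -9), (-7, -28)) = 22.4722
d((-19, -9), (6, 6)) = 29.1548
d((11, -4), (24, 21)) = 28.178
d((11, -4), (3, 5)) = 12.0416
d((11, -4), (24, 7)) = 17.0294
d((11, -4), (20, -6)) = 9.2195
d((11, -4), (-7, -28)) = 30.0
d((11, -4), (6, 6)) = 11.1803
d((24, 21), (3, 5)) = 26.4008
d((24, 21), (24, 7)) = 14.0
d((24, 21), (20, -6)) = 27.2947
d((24, 21), (-7, -28)) = 57.9828
d((24, 21), (6, 6)) = 23.4307
d((3, 5), (24, 7)) = 21.095
d((3, 5), (20, -6)) = 20.2485
d((3, 5), (-7, -28)) = 34.4819
d((3, 5), (6, 6)) = 3.1623 <-- minimum
d((24, 7), (20, -6)) = 13.6015
d((24, 7), (-7, -28)) = 46.7547
d((24, 7), (6, 6)) = 18.0278
d((20, -6), (-7, -28)) = 34.8281
d((20, -6), (6, 6)) = 18.4391
d((-7, -28), (6, 6)) = 36.4005

Closest pair: (3, 5) and (6, 6) with distance 3.1623

The closest pair is (3, 5) and (6, 6) with Euclidean distance 3.1623. For 8 points, brute-force pairwise comparison is shown above. For large n, the divide-and-conquer algorithm (sort by x, recurse on halves, check the dividing strip) achieves O(n log n).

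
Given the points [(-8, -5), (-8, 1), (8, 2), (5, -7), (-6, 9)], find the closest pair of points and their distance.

Computing all pairwise distances among 5 points:

d((-8, -5), (-8, 1)) = 6.0 <-- minimum
d((-8, -5), (8, 2)) = 17.4642
d((-8, -5), (5, -7)) = 13.1529
d((-8, -5), (-6, 9)) = 14.1421
d((-8, 1), (8, 2)) = 16.0312
d((-8, 1), (5, -7)) = 15.2643
d((-8, 1), (-6, 9)) = 8.2462
d((8, 2), (5, -7)) = 9.4868
d((8, 2), (-6, 9)) = 15.6525
d((5, -7), (-6, 9)) = 19.4165

Closest pair: (-8, -5) and (-8, 1) with distance 6.0

The closest pair is (-8, -5) and (-8, 1) with Euclidean distance 6.0. For 5 points, brute-force pairwise comparison is shown above. For large n, the divide-and-conquer algorithm (sort by x, recurse on halves, check the dividing strip) achieves O(n log n).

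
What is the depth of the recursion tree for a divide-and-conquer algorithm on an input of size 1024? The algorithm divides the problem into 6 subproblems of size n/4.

For divide and conquer with division factor 4:

Problem sizes at each level:
Level 0: 1024
Level 1: 256
Level 2: 64
Level 3: 16
Level 4: 4
Level 5: 1

The root is level 0 and the size-1 base case is level 5 (the tree spans levels 0 through 5, i.e. 6 levels counting the root), so the depth is the number of divisions: log_4(1024) = 5

The recursion tree depth is log_4(1024) = 5. At each level, the problem size is divided by 4, so it takes 5 divisions to reduce to a base case of size 1. The algorithm makes 6 recursive calls at each level.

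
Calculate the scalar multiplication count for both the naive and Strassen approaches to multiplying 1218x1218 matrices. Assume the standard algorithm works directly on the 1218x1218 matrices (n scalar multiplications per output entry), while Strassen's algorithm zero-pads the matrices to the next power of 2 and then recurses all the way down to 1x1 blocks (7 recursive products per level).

Matrix multiplication for 1218x1218 matrices:

Strassen's algorithm requires power-of-2 dimensions. Pad 1218x1218 to 2048x2048 (next power of 2).

Standard algorithm: 1218^3 = 1806932232 multiplications
Strassen's algorithm: 7^(log2(2048)) = 7^11 = 1977326743 multiplications
Difference: 1806932232 - 1977326743 = -170394511 (Strassen uses MORE here due to padding overhead — for small or just-over-power-of-2 n, padding can outweigh the per-level savings)

Standard: 1806932232 multiplications (1218^3). Strassen: 1977326743 multiplications (7^11, after padding to 2048x2048). Strassen reduces 8 recursive multiplications to 7 at each level.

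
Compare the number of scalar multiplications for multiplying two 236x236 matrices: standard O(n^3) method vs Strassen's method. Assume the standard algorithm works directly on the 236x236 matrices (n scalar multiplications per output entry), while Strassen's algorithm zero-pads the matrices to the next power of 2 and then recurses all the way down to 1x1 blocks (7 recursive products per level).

Matrix multiplication for 236x236 matrices:

Strassen's algorithm requires power-of-2 dimensions. Pad 236x236 to 256x256 (next power of 2).

Standard algorithm: 236^3 = 13144256 multiplications
Strassen's algorithm: 7^(log2(256)) = 7^8 = 5764801 multiplications
Savings: 13144256 - 5764801 = 7379455 multiplications

Standard: 13144256 multiplications (236^3). Strassen: 5764801 multiplications (7^8, after padding to 256x256). Strassen reduces 8 recursive multiplications to 7 at each level.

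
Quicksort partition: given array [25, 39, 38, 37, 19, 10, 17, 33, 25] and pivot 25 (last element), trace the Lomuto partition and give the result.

Lomuto partition with pivot = 25:

Initial array: [25, 39, 38, 37, 19, 10, 17, 33, 25]

arr[0]=25 <= 25: swap with position 0, array becomes [25, 39, 38, 37, 19, 10, 17, 33, 25]
arr[1]=39 > 25: no swap
arr[2]=38 > 25: no swap
arr[3]=37 > 25: no swap
arr[4]=19 <= 25: swap with position 1, array becomes [25, 19, 38, 37, 39, 10, 17, 33, 25]
arr[5]=10 <= 25: swap with position 2, array becomes [25, 19, 10, 37, 39, 38, 17, 33, 25]
arr[6]=17 <= 25: swap with position 3, array becomes [25, 19, 10, 17, 39, 38, 37, 33, 25]
arr[7]=33 > 25: no swap

Place pivot at position 4: [25, 19, 10, 17, 25, 38, 37, 33, 39]
Pivot position: 4

After partitioning with pivot 25, the array becomes [25, 19, 10, 17, 25, 38, 37, 33, 39]. The pivot is placed at index 4. All elements to the left of the pivot are <= 25, and all elements to the right are > 25.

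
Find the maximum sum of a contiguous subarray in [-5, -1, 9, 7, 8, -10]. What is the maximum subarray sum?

Using Kadane's algorithm on [-5, -1, 9, 7, 8, -10]:

Scanning through the array:
Position 1 (value -1): max_ending_here = -1, max_so_far = -1
Position 2 (value 9): max_ending_here = 9, max_so_far = 9
Position 3 (value 7): max_ending_here = 16, max_so_far = 16
Position 4 (value 8): max_ending_here = 24, max_so_far = 24
Position 5 (value -10): max_ending_here = 14, max_so_far = 24

Maximum subarray: [9, 7, 8]
Maximum sum: 24

The maximum subarray is [9, 7, 8] with sum 24. This subarray runs from index 2 to index 4.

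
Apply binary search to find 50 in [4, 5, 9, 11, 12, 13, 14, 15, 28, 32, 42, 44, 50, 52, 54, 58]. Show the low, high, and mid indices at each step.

Binary search for 50 in [4, 5, 9, 11, 12, 13, 14, 15, 28, 32, 42, 44, 50, 52, 54, 58]:

lo=0, hi=15, mid=7, arr[mid]=15 -> 15 < 50, search right half
lo=8, hi=15, mid=11, arr[mid]=44 -> 44 < 50, search right half
lo=12, hi=15, mid=13, arr[mid]=52 -> 52 > 50, search left half
lo=12, hi=12, mid=12, arr[mid]=50 -> Found target at index 12!

Binary search finds 50 at index 12 after 4 comparisons. The search repeatedly halves the search space by comparing with the middle element.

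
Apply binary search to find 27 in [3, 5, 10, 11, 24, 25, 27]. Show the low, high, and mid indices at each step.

Binary search for 27 in [3, 5, 10, 11, 24, 25, 27]:

lo=0, hi=6, mid=3, arr[mid]=11 -> 11 < 27, search right half
lo=4, hi=6, mid=5, arr[mid]=25 -> 25 < 27, search right half
lo=6, hi=6, mid=6, arr[mid]=27 -> Found target at index 6!

Binary search finds 27 at index 6 after 3 comparisons. The search repeatedly halves the search space by comparing with the middle element.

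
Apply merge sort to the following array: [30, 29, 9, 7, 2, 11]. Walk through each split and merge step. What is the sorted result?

Merge sort trace:

Split: [30, 29, 9, 7, 2, 11] -> [30, 29, 9] and [7, 2, 11]
  Split: [30, 29, 9] -> [30] and [29, 9]
    Split: [29, 9] -> [29] and [9]
    Merge: [29] + [9] -> [9, 29]
  Merge: [30] + [9, 29] -> [9, 29, 30]
  Split: [7, 2, 11] -> [7] and [2, 11]
    Split: [2, 11] -> [2] and [11]
    Merge: [2] + [11] -> [2, 11]
  Merge: [7] + [2, 11] -> [2, 7, 11]
Merge: [9, 29, 30] + [2, 7, 11] -> [2, 7, 9, 11, 29, 30]

Final sorted array: [2, 7, 9, 11, 29, 30]

The merge sort proceeds by recursively splitting the array and merging sorted halves.
After all merges, the sorted array is [2, 7, 9, 11, 29, 30].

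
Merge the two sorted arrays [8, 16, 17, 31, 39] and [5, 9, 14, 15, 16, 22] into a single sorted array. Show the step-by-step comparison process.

Merging process:

Compare 8 vs 5: take 5 from right. Merged: [5]
Compare 8 vs 9: take 8 from left. Merged: [5, 8]
Compare 16 vs 9: take 9 from right. Merged: [5, 8, 9]
Compare 16 vs 14: take 14 from right. Merged: [5, 8, 9, 14]
Compare 16 vs 15: take 15 from right. Merged: [5, 8, 9, 14, 15]
Compare 16 vs 16: take 16 from left. Merged: [5, 8, 9, 14, 15, 16]
Compare 17 vs 16: take 16 from right. Merged: [5, 8, 9, 14, 15, 16, 16]
Compare 17 vs 22: take 17 from left. Merged: [5, 8, 9, 14, 15, 16, 16, 17]
Compare 31 vs 22: take 22 from right. Merged: [5, 8, 9, 14, 15, 16, 16, 17, 22]
Append remaining from left: [31, 39]. Merged: [5, 8, 9, 14, 15, 16, 16, 17, 22, 31, 39]

Final merged array: [5, 8, 9, 14, 15, 16, 16, 17, 22, 31, 39]
Total comparisons: 9

The merged array is [5, 8, 9, 14, 15, 16, 16, 17, 22, 31, 39], requiring 9 comparisons. The merge step runs in O(n) time where n is the total number of elements.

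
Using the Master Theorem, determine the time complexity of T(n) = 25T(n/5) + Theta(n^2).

Master Theorem for T(n) = 25T(n/5) + O(n^2):

a = 25, b = 5, c = 2
log_b(a) = log_5(25) = 2.0000

Case 2: c = 2 = log_5(25) = 2.0000
T(n) = O(n^2 log n) = O(n^2 log n)

For T(n) = 25T(n/5) + O(n^2): log_5(25) = 2.0000. This is Case 2 of the Master Theorem (c = log_b(a), equal work at all levels), giving O(n^2 log n).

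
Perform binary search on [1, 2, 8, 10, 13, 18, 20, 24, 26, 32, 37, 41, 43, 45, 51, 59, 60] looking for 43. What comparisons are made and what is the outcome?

Binary search for 43 in [1, 2, 8, 10, 13, 18, 20, 24, 26, 32, 37, 41, 43, 45, 51, 59, 60]:

lo=0, hi=16, mid=8, arr[mid]=26 -> 26 < 43, search right half
lo=9, hi=16, mid=12, arr[mid]=43 -> Found target at index 12!

Binary search finds 43 at index 12 after 2 comparisons. The search repeatedly halves the search space by comparing with the middle element.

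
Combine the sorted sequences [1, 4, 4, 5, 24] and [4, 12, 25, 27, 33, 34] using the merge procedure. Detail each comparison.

Merging process:

Compare 1 vs 4: take 1 from left. Merged: [1]
Compare 4 vs 4: take 4 from left. Merged: [1, 4]
Compare 4 vs 4: take 4 from left. Merged: [1, 4, 4]
Compare 5 vs 4: take 4 from right. Merged: [1, 4, 4, 4]
Compare 5 vs 12: take 5 from left. Merged: [1, 4, 4, 4, 5]
Compare 24 vs 12: take 12 from right. Merged: [1, 4, 4, 4, 5, 12]
Compare 24 vs 25: take 24 from left. Merged: [1, 4, 4, 4, 5, 12, 24]
Append remaining from right: [25, 27, 33, 34]. Merged: [1, 4, 4, 4, 5, 12, 24, 25, 27, 33, 34]

Final merged array: [1, 4, 4, 4, 5, 12, 24, 25, 27, 33, 34]
Total comparisons: 7

The merged array is [1, 4, 4, 4, 5, 12, 24, 25, 27, 33, 34], requiring 7 comparisons. The merge step runs in O(n) time where n is the total number of elements.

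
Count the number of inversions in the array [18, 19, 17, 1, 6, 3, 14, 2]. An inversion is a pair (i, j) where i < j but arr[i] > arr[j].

Finding inversions in [18, 19, 17, 1, 6, 3, 14, 2]:

(0, 2): arr[0]=18 > arr[2]=17
(0, 3): arr[0]=18 > arr[3]=1
(0, 4): arr[0]=18 > arr[4]=6
(0, 5): arr[0]=18 > arr[5]=3
(0, 6): arr[0]=18 > arr[6]=14
(0, 7): arr[0]=18 > arr[7]=2
(1, 2): arr[1]=19 > arr[2]=17
(1, 3): arr[1]=19 > arr[3]=1
(1, 4): arr[1]=19 > arr[4]=6
(1, 5): arr[1]=19 > arr[5]=3
(1, 6): arr[1]=19 > arr[6]=14
(1, 7): arr[1]=19 > arr[7]=2
(2, 3): arr[2]=17 > arr[3]=1
(2, 4): arr[2]=17 > arr[4]=6
(2, 5): arr[2]=17 > arr[5]=3
(2, 6): arr[2]=17 > arr[6]=14
(2, 7): arr[2]=17 > arr[7]=2
(4, 5): arr[4]=6 > arr[5]=3
(4, 7): arr[4]=6 > arr[7]=2
(5, 7): arr[5]=3 > arr[7]=2
(6, 7): arr[6]=14 > arr[7]=2

Total inversions: 21

The array has 21 inversion(s): (0,2), (0,3), (0,4), (0,5), (0,6), (0,7), (1,2), (1,3), (1,4), (1,5), (1,6), (1,7), (2,3), (2,4), (2,5), (2,6), (2,7), (4,5), (4,7), (5,7), (6,7). Each pair (i,j) satisfies i < j and arr[i] > arr[j].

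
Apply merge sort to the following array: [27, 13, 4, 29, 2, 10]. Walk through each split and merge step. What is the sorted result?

Merge sort trace:

Split: [27, 13, 4, 29, 2, 10] -> [27, 13, 4] and [29, 2, 10]
  Split: [27, 13, 4] -> [27] and [13, 4]
    Split: [13, 4] -> [13] and [4]
    Merge: [13] + [4] -> [4, 13]
  Merge: [27] + [4, 13] -> [4, 13, 27]
  Split: [29, 2, 10] -> [29] and [2, 10]
    Split: [2, 10] -> [2] and [10]
    Merge: [2] + [10] -> [2, 10]
  Merge: [29] + [2, 10] -> [2, 10, 29]
Merge: [4, 13, 27] + [2, 10, 29] -> [2, 4, 10, 13, 27, 29]

Final sorted array: [2, 4, 10, 13, 27, 29]

The merge sort proceeds by recursively splitting the array and merging sorted halves.
After all merges, the sorted array is [2, 4, 10, 13, 27, 29].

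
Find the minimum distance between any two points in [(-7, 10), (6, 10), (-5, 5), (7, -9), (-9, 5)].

Computing all pairwise distances among 5 points:

d((-7, 10), (6, 10)) = 13.0
d((-7, 10), (-5, 5)) = 5.3852
d((-7, 10), (7, -9)) = 23.6008
d((-7, 10), (-9, 5)) = 5.3852
d((6, 10), (-5, 5)) = 12.083
d((6, 10), (7, -9)) = 19.0263
d((6, 10), (-9, 5)) = 15.8114
d((-5, 5), (7, -9)) = 18.4391
d((-5, 5), (-9, 5)) = 4.0 <-- minimum
d((7, -9), (-9, 5)) = 21.2603

Closest pair: (-5, 5) and (-9, 5) with distance 4.0

The closest pair is (-5, 5) and (-9, 5) with Euclidean distance 4.0. For 5 points, brute-force pairwise comparison is shown above. For large n, the divide-and-conquer algorithm (sort by x, recurse on halves, check the dividing strip) achieves O(n log n).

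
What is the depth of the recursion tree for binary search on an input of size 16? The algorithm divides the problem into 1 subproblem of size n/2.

For divide and conquer with division factor 2:

Problem sizes at each level:
Level 0: 16
Level 1: 8
Level 2: 4
Level 3: 2
Level 4: 1

The root is level 0 and the size-1 base case is level 4 (the tree spans levels 0 through 4, i.e. 5 levels counting the root), so the depth is the number of divisions: log_2(16) = 4

The recursion tree depth is log_2(16) = 4. At each level, the problem size is divided by 2, so it takes 4 divisions to reduce to a base case of size 1. The algorithm makes 1 recursive call at each level.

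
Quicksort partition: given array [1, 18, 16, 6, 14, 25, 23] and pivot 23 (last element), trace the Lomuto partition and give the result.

Lomuto partition with pivot = 23:

Initial array: [1, 18, 16, 6, 14, 25, 23]

arr[0]=1 <= 23: swap with position 0, array becomes [1, 18, 16, 6, 14, 25, 23]
arr[1]=18 <= 23: swap with position 1, array becomes [1, 18, 16, 6, 14, 25, 23]
arr[2]=16 <= 23: swap with position 2, array becomes [1, 18, 16, 6, 14, 25, 23]
arr[3]=6 <= 23: swap with position 3, array becomes [1, 18, 16, 6, 14, 25, 23]
arr[4]=14 <= 23: swap with position 4, array becomes [1, 18, 16, 6, 14, 25, 23]
arr[5]=25 > 23: no swap

Place pivot at position 5: [1, 18, 16, 6, 14, 23, 25]
Pivot position: 5

After partitioning with pivot 23, the array becomes [1, 18, 16, 6, 14, 23, 25]. The pivot is placed at index 5. All elements to the left of the pivot are <= 23, and all elements to the right are > 23.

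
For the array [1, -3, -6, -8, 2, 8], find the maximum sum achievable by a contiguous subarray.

Using Kadane's algorithm on [1, -3, -6, -8, 2, 8]:

Scanning through the array:
Position 1 (value -3): max_ending_here = -2, max_so_far = 1
Position 2 (value -6): max_ending_here = -6, max_so_far = 1
Position 3 (value -8): max_ending_here = -8, max_so_far = 1
Position 4 (value 2): max_ending_here = 2, max_so_far = 2
Position 5 (value 8): max_ending_here = 10, max_so_far = 10

Maximum subarray: [2, 8]
Maximum sum: 10

The maximum subarray is [2, 8] with sum 10. This subarray runs from index 4 to index 5.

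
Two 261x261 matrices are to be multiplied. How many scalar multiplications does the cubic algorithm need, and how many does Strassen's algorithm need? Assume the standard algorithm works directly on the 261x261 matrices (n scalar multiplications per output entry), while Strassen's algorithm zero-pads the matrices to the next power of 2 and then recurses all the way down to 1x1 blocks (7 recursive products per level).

Matrix multiplication for 261x261 matrices:

Strassen's algorithm requires power-of-2 dimensions. Pad 261x261 to 512x512 (next power of 2).

Standard algorithm: 261^3 = 17779581 multiplications
Strassen's algorithm: 7^(log2(512)) = 7^9 = 40353607 multiplications
Difference: 17779581 - 40353607 = -22574026 (Strassen uses MORE here due to padding overhead — for small or just-over-power-of-2 n, padding can outweigh the per-level savings)

Standard: 17779581 multiplications (261^3). Strassen: 40353607 multiplications (7^9, after padding to 512x512). Strassen reduces 8 recursive multiplications to 7 at each level.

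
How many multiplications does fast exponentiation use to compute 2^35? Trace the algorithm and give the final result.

Computing 2^35 by squaring (build up from 2^1; each line after the first costs one multiplication):

2^1 = 2
2^2 = (2^1)^2 = 2^2 = 4
2^4 = (2^2)^2 = 4^2 = 16
2^8 = (2^4)^2 = 16^2 = 256
2^16 = (2^8)^2 = 256^2 = 65536
2^17 = 2 * 2^16 = 2 * 65536 = 131072
2^34 = (2^17)^2 = 131072^2 = 17179869184
2^35 = 2 * 2^34 = 2 * 17179869184 = 34359738368

Result: 34359738368
Multiplications needed: 7 (7 lines after 2^1)

2^35 = 34359738368. Using exponentiation by squaring, this requires 7 multiplications. The key idea: if the exponent is even, square the half-power; if odd, multiply by the base once.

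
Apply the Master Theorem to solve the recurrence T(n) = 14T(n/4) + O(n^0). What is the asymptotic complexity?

Master Theorem for T(n) = 14T(n/4) + O(n^0):

a = 14, b = 4, c = 0
log_b(a) = log_4(14) = 1.9037

Case 1: c = 0 < log_4(14) = 1.9037
T(n) = O(n^(log_4 14))

For T(n) = 14T(n/4) + O(n^0): log_4(14) = 1.9037. This is Case 1 of the Master Theorem (c < log_b(a), work dominated by leaves), giving O(n^(log_4 14)).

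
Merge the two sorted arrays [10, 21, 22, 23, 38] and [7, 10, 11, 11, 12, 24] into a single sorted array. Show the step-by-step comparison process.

Merging process:

Compare 10 vs 7: take 7 from right. Merged: [7]
Compare 10 vs 10: take 10 from left. Merged: [7, 10]
Compare 21 vs 10: take 10 from right. Merged: [7, 10, 10]
Compare 21 vs 11: take 11 from right. Merged: [7, 10, 10, 11]
Compare 21 vs 11: take 11 from right. Merged: [7, 10, 10, 11, 11]
Compare 21 vs 12: take 12 from right. Merged: [7, 10, 10, 11, 11, 12]
Compare 21 vs 24: take 21 from left. Merged: [7, 10, 10, 11, 11, 12, 21]
Compare 22 vs 24: take 22 from left. Merged: [7, 10, 10, 11, 11, 12, 21, 22]
Compare 23 vs 24: take 23 from left. Merged: [7, 10, 10, 11, 11, 12, 21, 22, 23]
Compare 38 vs 24: take 24 from right. Merged: [7, 10, 10, 11, 11, 12, 21, 22, 23, 24]
Append remaining from left: [38]. Merged: [7, 10, 10, 11, 11, 12, 21, 22, 23, 24, 38]

Final merged array: [7, 10, 10, 11, 11, 12, 21, 22, 23, 24, 38]
Total comparisons: 10

The merged array is [7, 10, 10, 11, 11, 12, 21, 22, 23, 24, 38], requiring 10 comparisons. The merge step runs in O(n) time where n is the total number of elements.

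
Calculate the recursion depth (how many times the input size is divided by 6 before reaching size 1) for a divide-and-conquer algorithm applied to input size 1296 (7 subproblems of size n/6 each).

For divide and conquer with division factor 6:

Problem sizes at each level:
Level 0: 1296
Level 1: 216
Level 2: 36
Level 3: 6
Level 4: 1

The root is level 0 and the size-1 base case is level 4 (the tree spans levels 0 through 4, i.e. 5 levels counting the root), so the depth is the number of divisions: log_6(1296) = 4

The recursion tree depth is log_6(1296) = 4. At each level, the problem size is divided by 6, so it takes 4 divisions to reduce to a base case of size 1. The algorithm makes 7 recursive calls at each level.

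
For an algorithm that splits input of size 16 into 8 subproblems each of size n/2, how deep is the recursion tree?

For divide and conquer with division factor 2:

Problem sizes at each level:
Level 0: 16
Level 1: 8
Level 2: 4
Level 3: 2
Level 4: 1

The root is level 0 and the size-1 base case is level 4 (the tree spans levels 0 through 4, i.e. 5 levels counting the root), so the depth is the number of divisions: log_2(16) = 4

The recursion tree depth is log_2(16) = 4. At each level, the problem size is divided by 2, so it takes 4 divisions to reduce to a base case of size 1. The algorithm makes 8 recursive calls at each level.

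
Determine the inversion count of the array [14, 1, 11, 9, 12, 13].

Finding inversions in [14, 1, 11, 9, 12, 13]:

(0, 1): arr[0]=14 > arr[1]=1
(0, 2): arr[0]=14 > arr[2]=11
(0, 3): arr[0]=14 > arr[3]=9
(0, 4): arr[0]=14 > arr[4]=12
(0, 5): arr[0]=14 > arr[5]=13
(2, 3): arr[2]=11 > arr[3]=9

Total inversions: 6

The array has 6 inversion(s): (0,1), (0,2), (0,3), (0,4), (0,5), (2,3). Each pair (i,j) satisfies i < j and arr[i] > arr[j].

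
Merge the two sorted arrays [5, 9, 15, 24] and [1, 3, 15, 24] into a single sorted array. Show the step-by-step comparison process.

Merging process:

Compare 5 vs 1: take 1 from right. Merged: [1]
Compare 5 vs 3: take 3 from right. Merged: [1, 3]
Compare 5 vs 15: take 5 from left. Merged: [1, 3, 5]
Compare 9 vs 15: take 9 from left. Merged: [1, 3, 5, 9]
Compare 15 vs 15: take 15 from left. Merged: [1, 3, 5, 9, 15]
Compare 24 vs 15: take 15 from right. Merged: [1, 3, 5, 9, 15, 15]
Compare 24 vs 24: take 24 from left. Merged: [1, 3, 5, 9, 15, 15, 24]
Append remaining from right: [24]. Merged: [1, 3, 5, 9, 15, 15, 24, 24]

Final merged array: [1, 3, 5, 9, 15, 15, 24, 24]
Total comparisons: 7

The merged array is [1, 3, 5, 9, 15, 15, 24, 24], requiring 7 comparisons. The merge step runs in O(n) time where n is the total number of elements.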